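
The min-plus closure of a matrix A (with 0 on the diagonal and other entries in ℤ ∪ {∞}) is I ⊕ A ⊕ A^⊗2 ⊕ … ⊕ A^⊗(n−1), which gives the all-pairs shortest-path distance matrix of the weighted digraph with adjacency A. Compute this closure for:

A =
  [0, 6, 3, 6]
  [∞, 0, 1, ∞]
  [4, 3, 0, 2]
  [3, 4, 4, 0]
Closure =
  [0, 6, 3, 5]
  [5, 0, 1, 3]
  [4, 3, 0, 2]
  [3, 4, 4, 0]

This is the Floyd-Warshall all-pairs shortest-path computation. For each intermediate vertex k = 0, 1, …, 3, update dist[i][j] ← min(dist[i][j], dist[i][k] + dist[k][j]). The final matrix gives, for each (i, j), the minimum total weight of any directed path from i to j (possibly empty when i = j).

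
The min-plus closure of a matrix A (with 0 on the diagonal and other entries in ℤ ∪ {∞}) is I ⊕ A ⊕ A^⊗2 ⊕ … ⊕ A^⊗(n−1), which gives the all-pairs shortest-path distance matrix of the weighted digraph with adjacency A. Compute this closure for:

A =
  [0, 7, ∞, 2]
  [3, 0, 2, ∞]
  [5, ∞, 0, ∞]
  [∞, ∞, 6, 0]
Closure =
  [0, 7, 8, 2]
  [3, 0, 2, 5]
  [5, 12, 0, 7]
  [11, 18, 6, 0]

This is the Floyd-Warshall all-pairs shortest-path computation. For each intermediate vertex k = 0, 1, …, 3, update dist[i][j] ← min(dist[i][j], dist[i][k] + dist[k][j]). The final matrix gives, for each (i, j), the minimum total weight of any directed path from i to j (possibly empty when i = j).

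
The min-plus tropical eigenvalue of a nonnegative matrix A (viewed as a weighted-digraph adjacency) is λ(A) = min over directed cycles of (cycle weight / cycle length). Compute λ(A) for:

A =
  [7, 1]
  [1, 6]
λ(A) = 1

Enumerate directed cycles and compute their means (weight / length). Sample:
  cycle 0 → 0: weight = 7, length = 1, mean = 7/1 ≈ 7.000
  cycle 1 → 1: weight = 6, length = 1, mean = 6/1 ≈ 6.000
  cycle 0 → 1 → 0: weight = 2, length = 2, mean = 2/2 ≈ 1.000
  cycle 1 → 0 → 1: weight = 2, length = 2, mean = 2/2 ≈ 1.000
Minimum mean = 1.000, attained e.g. along the cycle 0 → 1 → 0 with weight 2 and length 2. So λ(A) = 2/2 = 1.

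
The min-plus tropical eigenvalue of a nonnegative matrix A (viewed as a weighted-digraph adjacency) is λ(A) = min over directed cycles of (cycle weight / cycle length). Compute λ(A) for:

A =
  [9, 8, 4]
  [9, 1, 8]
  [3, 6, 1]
λ(A) = 1

Enumerate directed cycles and compute their means (weight / length). Sample:
  cycle 0 → 0: weight = 9, length = 1, mean = 9/1 ≈ 9.000
  cycle 1 → 1: weight = 1, length = 1, mean = 1/1 ≈ 1.000
  cycle 2 → 2: weight = 1, length = 1, mean = 1/1 ≈ 1.000
  cycle 0 → 1 → 0: weight = 17, length = 2, mean = 17/2 ≈ 8.500
  cycle 0 → 2 → 0: weight = 7, length = 2, mean = 7/2 ≈ 3.500
  cycle 1 → 0 → 1: weight = 17, length = 2, mean = 17/2 ≈ 8.500
Minimum mean = 1.000, attained e.g. along the cycle 1 → 1 with weight 1 and length 1. So λ(A) = 1/1 = 1.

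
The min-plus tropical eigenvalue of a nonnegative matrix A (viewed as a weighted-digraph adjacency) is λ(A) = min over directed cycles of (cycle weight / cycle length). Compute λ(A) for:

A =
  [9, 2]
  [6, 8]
λ(A) = 4

Enumerate directed cycles and compute their means (weight / length). Sample:
  cycle 0 → 0: weight = 9, length = 1, mean = 9/1 ≈ 9.000
  cycle 1 → 1: weight = 8, length = 1, mean = 8/1 ≈ 8.000
  cycle 0 → 1 → 0: weight = 8, length = 2, mean = 8/2 ≈ 4.000
  cycle 1 → 0 → 1: weight = 8, length = 2, mean = 8/2 ≈ 4.000
Minimum mean = 4.000, attained e.g. along the cycle 0 → 1 → 0 with weight 8 and length 2. So λ(A) = 8/2 = 4.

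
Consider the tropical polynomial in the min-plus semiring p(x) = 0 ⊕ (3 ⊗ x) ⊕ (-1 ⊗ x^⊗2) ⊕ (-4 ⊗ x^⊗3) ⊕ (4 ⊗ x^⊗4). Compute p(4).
p(4) = 0

A tropical monomial a ⊗ x^⊗i evaluates to a + i · x. Evaluating each term at x = 4:
  Term 0 contributes 0 + 0 · 4 = 0
  Term 1 contributes 3 + 1 · 4 = 7
  Term 2 contributes -1 + 2 · 4 = 7
  Term 3 contributes -4 + 3 · 4 = 8
  Term 4 contributes 4 + 4 · 4 = 20
p(4) = ⊕ of these = min[0, 7, 7, 8, 20] = 0.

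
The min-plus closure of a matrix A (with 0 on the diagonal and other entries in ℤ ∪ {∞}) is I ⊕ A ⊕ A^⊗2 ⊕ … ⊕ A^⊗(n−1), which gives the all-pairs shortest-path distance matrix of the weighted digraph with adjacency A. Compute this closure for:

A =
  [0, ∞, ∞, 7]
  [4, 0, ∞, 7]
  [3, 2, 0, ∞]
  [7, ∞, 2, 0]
Closure =
  [0, 11, 9, 7]
  [4, 0, 9, 7]
  [3, 2, 0, 9]
  [5, 4, 2, 0]

This is the Floyd-Warshall all-pairs shortest-path computation. For each intermediate vertex k = 0, 1, …, 3, update dist[i][j] ← min(dist[i][j], dist[i][k] + dist[k][j]). The final matrix gives, for each (i, j), the minimum total weight of any directed path from i to j (possibly empty when i = j).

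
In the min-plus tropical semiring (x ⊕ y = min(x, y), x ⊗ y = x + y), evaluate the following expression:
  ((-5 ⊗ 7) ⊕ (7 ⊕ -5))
((-5 ⊗ 7) ⊕ (7 ⊕ -5)) = -5

Expand innermost to outermost. Recall ⊕ takes the minimum of its arguments and ⊗ takes their sum. Working out the expression ((-5 ⊗ 7) ⊕ (7 ⊕ -5)) gives -5.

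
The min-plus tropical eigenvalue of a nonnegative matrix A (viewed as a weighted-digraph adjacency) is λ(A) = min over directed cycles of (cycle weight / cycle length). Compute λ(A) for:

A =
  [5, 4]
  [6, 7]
λ(A) = 5

Enumerate directed cycles and compute their means (weight / length). Sample:
  cycle 0 → 0: weight = 5, length = 1, mean = 5/1 ≈ 5.000
  cycle 1 → 1: weight = 7, length = 1, mean = 7/1 ≈ 7.000
  cycle 0 → 1 → 0: weight = 10, length = 2, mean = 10/2 ≈ 5.000
  cycle 1 → 0 → 1: weight = 10, length = 2, mean = 10/2 ≈ 5.000
Minimum mean = 5.000, attained e.g. along the cycle 0 → 0 with weight 5 and length 1. So λ(A) = 5/1 = 5.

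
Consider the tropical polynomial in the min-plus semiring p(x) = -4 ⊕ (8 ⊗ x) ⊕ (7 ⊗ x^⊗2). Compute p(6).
p(6) = -4

A tropical monomial a ⊗ x^⊗i evaluates to a + i · x. Evaluating each term at x = 6:
  Term 0 contributes -4 + 0 · 6 = -4
  Term 1 contributes 8 + 1 · 6 = 14
  Term 2 contributes 7 + 2 · 6 = 19
p(6) = ⊕ of these = min[-4, 14, 19] = -4.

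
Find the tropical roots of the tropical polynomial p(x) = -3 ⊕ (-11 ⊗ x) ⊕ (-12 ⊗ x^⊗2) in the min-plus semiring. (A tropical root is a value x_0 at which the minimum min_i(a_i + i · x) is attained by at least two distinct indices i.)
Roots: {1, 8}

Each tropical root is a break point of the lower envelope of the lines y = a_i + i · x (there are 3 lines, with slopes 0, 1, ..., 2). Only the lines that attain the minimum somewhere contribute to roots; other lines are dominated. Here the surviving (envelope) indices are i = 2, i = 1, i = 0.
Intersections between consecutive envelope lines give the roots: for adjacent envelope indices i < j the intersection is x = (a_i − a_j) / (j − i). Reading off the sorted break points: {1, 8}.
Verification: at each break x_0, at least two indices attain the minimum of min_i(a_i + i · x_0).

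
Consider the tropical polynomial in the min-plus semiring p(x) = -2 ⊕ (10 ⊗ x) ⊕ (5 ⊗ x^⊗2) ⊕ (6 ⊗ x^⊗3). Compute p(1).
p(1) = -2

A tropical monomial a ⊗ x^⊗i evaluates to a + i · x. Evaluating each term at x = 1:
  Term 0 contributes -2 + 0 · 1 = -2
  Term 1 contributes 10 + 1 · 1 = 11
  Term 2 contributes 5 + 2 · 1 = 7
  Term 3 contributes 6 + 3 · 1 = 9
p(1) = ⊕ of these = min[-2, 11, 7, 9] = -2.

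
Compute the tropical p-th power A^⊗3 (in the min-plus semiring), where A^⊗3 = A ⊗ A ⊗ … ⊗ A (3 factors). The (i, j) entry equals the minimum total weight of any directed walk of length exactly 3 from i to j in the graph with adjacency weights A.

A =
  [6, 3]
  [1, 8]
A^⊗3 =
  [10, 7]
  [5, 10]

Each entry (A^⊗3)_ij equals the minimum over all length-3 walks i = v_0 → v_1 → … → v_3 = j of Σ_t A[v_t][v_{t+1}]. For example, for (i, j) = (0, 1) we minimise over 4 possible intermediate vertex sequences; the minimum is 7, attained along the walk 0 → 1 → 0 → 1.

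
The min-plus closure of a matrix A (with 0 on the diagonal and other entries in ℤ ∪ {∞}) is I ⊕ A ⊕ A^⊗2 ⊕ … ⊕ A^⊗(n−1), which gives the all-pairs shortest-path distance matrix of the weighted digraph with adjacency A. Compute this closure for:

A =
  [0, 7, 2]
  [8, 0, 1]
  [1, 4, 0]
Closure =
  [0, 6, 2]
  [2, 0, 1]
  [1, 4, 0]

This is the Floyd-Warshall all-pairs shortest-path computation. For each intermediate vertex k = 0, 1, …, 2, update dist[i][j] ← min(dist[i][j], dist[i][k] + dist[k][j]). The final matrix gives, for each (i, j), the minimum total weight of any directed path from i to j (possibly empty when i = j).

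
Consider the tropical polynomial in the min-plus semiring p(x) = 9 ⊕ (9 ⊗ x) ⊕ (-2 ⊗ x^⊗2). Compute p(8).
p(8) = 9

A tropical monomial a ⊗ x^⊗i evaluates to a + i · x. Evaluating each term at x = 8:
  Term 0 contributes 9 + 0 · 8 = 9
  Term 1 contributes 9 + 1 · 8 = 17
  Term 2 contributes -2 + 2 · 8 = 14
p(8) = ⊕ of these = min[9, 17, 14] = 9.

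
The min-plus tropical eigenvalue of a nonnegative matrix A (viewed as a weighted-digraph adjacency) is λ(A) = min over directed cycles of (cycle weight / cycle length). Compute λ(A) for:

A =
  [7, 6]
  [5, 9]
λ(A) = 11/2

Enumerate directed cycles and compute their means (weight / length). Sample:
  cycle 0 → 0: weight = 7, length = 1, mean = 7/1 ≈ 7.000
  cycle 1 → 1: weight = 9, length = 1, mean = 9/1 ≈ 9.000
  cycle 0 → 1 → 0: weight = 11, length = 2, mean = 11/2 ≈ 5.500
  cycle 1 → 0 → 1: weight = 11, length = 2, mean = 11/2 ≈ 5.500
Minimum mean = 5.500, attained e.g. along the cycle 0 → 1 → 0 with weight 11 and length 2. So λ(A) = 11/2 = 11/2.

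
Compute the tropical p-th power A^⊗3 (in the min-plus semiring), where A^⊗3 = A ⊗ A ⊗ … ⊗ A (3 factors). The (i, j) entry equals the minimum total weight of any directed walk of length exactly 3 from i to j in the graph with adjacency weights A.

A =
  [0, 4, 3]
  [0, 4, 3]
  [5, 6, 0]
A^⊗3 =
  [0, 4, 3]
  [0, 4, 3]
  [5, 6, 0]

Each entry (A^⊗3)_ij equals the minimum over all length-3 walks i = v_0 → v_1 → … → v_3 = j of Σ_t A[v_t][v_{t+1}]. For example, for (i, j) = (0, 2) we minimise over 9 possible intermediate vertex sequences; the minimum is 3, attained along the walk 0 → 0 → 0 → 2.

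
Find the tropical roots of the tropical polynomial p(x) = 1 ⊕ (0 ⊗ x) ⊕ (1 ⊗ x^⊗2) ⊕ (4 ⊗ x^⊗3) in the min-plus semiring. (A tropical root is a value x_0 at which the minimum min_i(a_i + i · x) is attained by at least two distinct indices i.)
Roots: {-3, -1, 1}

Each tropical root is a break point of the lower envelope of the lines y = a_i + i · x (there are 4 lines, with slopes 0, 1, ..., 3). Only the lines that attain the minimum somewhere contribute to roots; other lines are dominated. Here the surviving (envelope) indices are i = 3, i = 2, i = 1, i = 0.
Intersections between consecutive envelope lines give the roots: for adjacent envelope indices i < j the intersection is x = (a_i − a_j) / (j − i). Reading off the sorted break points: {-3, -1, 1}.
Verification: at each break x_0, at least two indices attain the minimum of min_i(a_i + i · x_0).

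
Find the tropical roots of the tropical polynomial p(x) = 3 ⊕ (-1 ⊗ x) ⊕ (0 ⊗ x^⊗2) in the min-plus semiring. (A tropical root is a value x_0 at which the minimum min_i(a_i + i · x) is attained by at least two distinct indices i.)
Roots: {-1, 4}

Each tropical root is a break point of the lower envelope of the lines y = a_i + i · x (there are 3 lines, with slopes 0, 1, ..., 2). Only the lines that attain the minimum somewhere contribute to roots; other lines are dominated. Here the surviving (envelope) indices are i = 2, i = 1, i = 0.
Intersections between consecutive envelope lines give the roots: for adjacent envelope indices i < j the intersection is x = (a_i − a_j) / (j − i). Reading off the sorted break points: {-1, 4}.
Verification: at each break x_0, at least two indices attain the minimum of min_i(a_i + i · x_0).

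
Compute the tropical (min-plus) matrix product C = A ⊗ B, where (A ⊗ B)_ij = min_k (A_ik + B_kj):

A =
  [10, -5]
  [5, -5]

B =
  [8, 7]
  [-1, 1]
A ⊗ B =
  [-6, -4]
  [-6, -4]

Apply the min-plus product entry-by-entry:
  C[0][0] = min over k of (A[0][0] + B[0][0] = 10 + 8 = 18, A[0][1] + B[1][0] = -5 + -1 = -6) = -6 (attained at k = 1)
  C[0][1] = min over k of (A[0][0] + B[0][1] = 10 + 7 = 17, A[0][1] + B[1][1] = -5 + 1 = -4) = -4 (attained at k = 1)
  C[1][0] = min over k of (A[1][0] + B[0][0] = 5 + 8 = 13, A[1][1] + B[1][0] = -5 + -1 = -6) = -6 (attained at k = 1)
  C[1][1] = min over k of (A[1][0] + B[0][1] = 5 + 7 = 12, A[1][1] + B[1][1] = -5 + 1 = -4) = -4 (attained at k = 1)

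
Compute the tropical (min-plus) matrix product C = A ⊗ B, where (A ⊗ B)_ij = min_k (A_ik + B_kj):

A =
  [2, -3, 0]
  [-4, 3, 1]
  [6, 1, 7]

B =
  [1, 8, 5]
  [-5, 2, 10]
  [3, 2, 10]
A ⊗ B =
  [-8, -1, 7]
  [-3, 3, 1]
  [-4, 3, 11]

Apply the min-plus product entry-by-entry:
  C[0][0] = min over k of (A[0][0] + B[0][0] = 2 + 1 = 3, A[0][1] + B[1][0] = -3 + -5 = -8, A[0][2] + B[2][0] = 0 + 3 = 3) = -8 (attained at k = 1)
  C[0][1] = min over k of (A[0][0] + B[0][1] = 2 + 8 = 10, A[0][1] + B[1][1] = -3 + 2 = -1, A[0][2] + B[2][1] = 0 + 2 = 2) = -1 (attained at k = 1)
  C[0][2] = min over k of (A[0][0] + B[0][2] = 2 + 5 = 7, A[0][1] + B[1][2] = -3 + 10 = 7, A[0][2] + B[2][2] = 0 + 10 = 10) = 7 (attained at k = 0)
  C[1][0] = min over k of (A[1][0] + B[0][0] = -4 + 1 = -3, A[1][1] + B[1][0] = 3 + -5 = -2, A[1][2] + B[2][0] = 1 + 3 = 4) = -3 (attained at k = 0)
  C[1][1] = min over k of (A[1][0] + B[0][1] = -4 + 8 = 4, A[1][1] + B[1][1] = 3 + 2 = 5, A[1][2] + B[2][1] = 1 + 2 = 3) = 3 (attained at k = 2)
  C[1][2] = min over k of (A[1][0] + B[0][2] = -4 + 5 = 1, A[1][1] + B[1][2] = 3 + 10 = 13, A[1][2] + B[2][2] = 1 + 10 = 11) = 1 (attained at k = 0)
  C[2][0] = min over k of (A[2][0] + B[0][0] = 6 + 1 = 7, A[2][1] + B[1][0] = 1 + -5 = -4, A[2][2] + B[2][0] = 7 + 3 = 10) = -4 (attained at k = 1)
  C[2][1] = min over k of (A[2][0] + B[0][1] = 6 + 8 = 14, A[2][1] + B[1][1] = 1 + 2 = 3, A[2][2] + B[2][1] = 7 + 2 = 9) = 3 (attained at k = 1)
  C[2][2] = min over k of (A[2][0] + B[0][2] = 6 + 5 = 11, A[2][1] + B[1][2] = 1 + 10 = 11, A[2][2] + B[2][2] = 7 + 10 = 17) = 11 (attained at k = 0)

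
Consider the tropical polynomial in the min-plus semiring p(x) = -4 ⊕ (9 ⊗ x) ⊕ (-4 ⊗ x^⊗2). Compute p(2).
p(2) = -4

A tropical monomial a ⊗ x^⊗i evaluates to a + i · x. Evaluating each term at x = 2:
  Term 0 contributes -4 + 0 · 2 = -4
  Term 1 contributes 9 + 1 · 2 = 11
  Term 2 contributes -4 + 2 · 2 = 0
p(2) = ⊕ of these = min[-4, 11, 0] = -4.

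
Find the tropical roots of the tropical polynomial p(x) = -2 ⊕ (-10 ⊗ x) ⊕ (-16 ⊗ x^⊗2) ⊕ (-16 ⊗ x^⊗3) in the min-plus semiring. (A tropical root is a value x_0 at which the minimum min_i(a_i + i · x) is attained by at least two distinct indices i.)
Roots: {0, 6, 8}

Each tropical root is a break point of the lower envelope of the lines y = a_i + i · x (there are 4 lines, with slopes 0, 1, ..., 3). Only the lines that attain the minimum somewhere contribute to roots; other lines are dominated. Here the surviving (envelope) indices are i = 3, i = 2, i = 1, i = 0.
Intersections between consecutive envelope lines give the roots: for adjacent envelope indices i < j the intersection is x = (a_i − a_j) / (j − i). Reading off the sorted break points: {0, 6, 8}.
Verification: at each break x_0, at least two indices attain the minimum of min_i(a_i + i · x_0).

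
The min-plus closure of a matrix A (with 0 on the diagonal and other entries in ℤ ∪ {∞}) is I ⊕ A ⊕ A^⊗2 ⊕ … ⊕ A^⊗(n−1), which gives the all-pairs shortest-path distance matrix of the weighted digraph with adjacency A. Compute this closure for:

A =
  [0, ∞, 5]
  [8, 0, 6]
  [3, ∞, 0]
Closure =
  [0, ∞, 5]
  [8, 0, 6]
  [3, ∞, 0]

This is the Floyd-Warshall all-pairs shortest-path computation. For each intermediate vertex k = 0, 1, …, 2, update dist[i][j] ← min(dist[i][j], dist[i][k] + dist[k][j]). The final matrix gives, for each (i, j), the minimum total weight of any directed path from i to j (possibly empty when i = j).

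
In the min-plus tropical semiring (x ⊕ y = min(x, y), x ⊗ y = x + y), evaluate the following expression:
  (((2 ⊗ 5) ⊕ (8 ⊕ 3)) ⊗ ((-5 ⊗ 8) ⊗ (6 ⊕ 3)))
(((2 ⊗ 5) ⊕ (8 ⊕ 3)) ⊗ ((-5 ⊗ 8) ⊗ (6 ⊕ 3))) = 9

Expand innermost to outermost. Recall ⊕ takes the minimum of its arguments and ⊗ takes their sum. Working out the expression (((2 ⊗ 5) ⊕ (8 ⊕ 3)) ⊗ ((-5 ⊗ 8) ⊗ (6 ⊕ 3))) gives 9.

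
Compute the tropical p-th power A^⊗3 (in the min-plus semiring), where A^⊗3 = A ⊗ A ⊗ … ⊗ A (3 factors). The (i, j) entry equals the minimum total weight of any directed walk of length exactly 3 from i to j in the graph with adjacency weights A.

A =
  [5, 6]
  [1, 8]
A^⊗3 =
  [12, 13]
  [8, 12]

Each entry (A^⊗3)_ij equals the minimum over all length-3 walks i = v_0 → v_1 → … → v_3 = j of Σ_t A[v_t][v_{t+1}]. For example, for (i, j) = (0, 1) we minimise over 4 possible intermediate vertex sequences; the minimum is 13, attained along the walk 0 → 1 → 0 → 1.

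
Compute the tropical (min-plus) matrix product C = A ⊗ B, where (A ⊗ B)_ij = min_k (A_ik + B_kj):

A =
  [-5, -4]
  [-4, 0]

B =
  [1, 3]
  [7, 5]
A ⊗ B =
  [-4, -2]
  [-3, -1]

Apply the min-plus product entry-by-entry:
  C[0][0] = min over k of (A[0][0] + B[0][0] = -5 + 1 = -4, A[0][1] + B[1][0] = -4 + 7 = 3) = -4 (attained at k = 0)
  C[0][1] = min over k of (A[0][0] + B[0][1] = -5 + 3 = -2, A[0][1] + B[1][1] = -4 + 5 = 1) = -2 (attained at k = 0)
  C[1][0] = min over k of (A[1][0] + B[0][0] = -4 + 1 = -3, A[1][1] + B[1][0] = 0 + 7 = 7) = -3 (attained at k = 0)
  C[1][1] = min over k of (A[1][0] + B[0][1] = -4 + 3 = -1, A[1][1] + B[1][1] = 0 + 5 = 5) = -1 (attained at k = 0)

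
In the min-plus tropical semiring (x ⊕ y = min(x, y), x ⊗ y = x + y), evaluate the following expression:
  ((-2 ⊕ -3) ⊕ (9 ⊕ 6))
((-2 ⊕ -3) ⊕ (9 ⊕ 6)) = -3

Expand innermost to outermost. Recall ⊕ takes the minimum of its arguments and ⊗ takes their sum. Working out the expression ((-2 ⊕ -3) ⊕ (9 ⊕ 6)) gives -3.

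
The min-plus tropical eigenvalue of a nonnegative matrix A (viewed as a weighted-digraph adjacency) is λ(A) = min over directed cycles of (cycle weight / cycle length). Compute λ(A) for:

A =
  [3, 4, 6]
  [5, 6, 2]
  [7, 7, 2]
λ(A) = 2

Enumerate directed cycles and compute their means (weight / length). Sample:
  cycle 0 → 0: weight = 3, length = 1, mean = 3/1 ≈ 3.000
  cycle 1 → 1: weight = 6, length = 1, mean = 6/1 ≈ 6.000
  cycle 2 → 2: weight = 2, length = 1, mean = 2/1 ≈ 2.000
  cycle 0 → 1 → 0: weight = 9, length = 2, mean = 9/2 ≈ 4.500
  cycle 0 → 2 → 0: weight = 13, length = 2, mean = 13/2 ≈ 6.500
  cycle 1 → 0 → 1: weight = 9, length = 2, mean = 9/2 ≈ 4.500
Minimum mean = 2.000, attained e.g. along the cycle 2 → 2 with weight 2 and length 1. So λ(A) = 2/1 = 2.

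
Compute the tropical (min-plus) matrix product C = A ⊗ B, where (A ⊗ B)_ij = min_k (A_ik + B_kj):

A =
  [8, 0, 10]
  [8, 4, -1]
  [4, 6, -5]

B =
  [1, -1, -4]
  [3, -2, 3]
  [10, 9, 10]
A ⊗ B =
  [3, -2, 3]
  [7, 2, 4]
  [5, 3, 0]

Apply the min-plus product entry-by-entry:
  C[0][0] = min over k of (A[0][0] + B[0][0] = 8 + 1 = 9, A[0][1] + B[1][0] = 0 + 3 = 3, A[0][2] + B[2][0] = 10 + 10 = 20) = 3 (attained at k = 1)
  C[0][1] = min over k of (A[0][0] + B[0][1] = 8 + -1 = 7, A[0][1] + B[1][1] = 0 + -2 = -2, A[0][2] + B[2][1] = 10 + 9 = 19) = -2 (attained at k = 1)
  C[0][2] = min over k of (A[0][0] + B[0][2] = 8 + -4 = 4, A[0][1] + B[1][2] = 0 + 3 = 3, A[0][2] + B[2][2] = 10 + 10 = 20) = 3 (attained at k = 1)
  C[1][0] = min over k of (A[1][0] + B[0][0] = 8 + 1 = 9, A[1][1] + B[1][0] = 4 + 3 = 7, A[1][2] + B[2][0] = -1 + 10 = 9) = 7 (attained at k = 1)
  C[1][1] = min over k of (A[1][0] + B[0][1] = 8 + -1 = 7, A[1][1] + B[1][1] = 4 + -2 = 2, A[1][2] + B[2][1] = -1 + 9 = 8) = 2 (attained at k = 1)
  C[1][2] = min over k of (A[1][0] + B[0][2] = 8 + -4 = 4, A[1][1] + B[1][2] = 4 + 3 = 7, A[1][2] + B[2][2] = -1 + 10 = 9) = 4 (attained at k = 0)
  C[2][0] = min over k of (A[2][0] + B[0][0] = 4 + 1 = 5, A[2][1] + B[1][0] = 6 + 3 = 9, A[2][2] + B[2][0] = -5 + 10 = 5) = 5 (attained at k = 0)
  C[2][1] = min over k of (A[2][0] + B[0][1] = 4 + -1 = 3, A[2][1] + B[1][1] = 6 + -2 = 4, A[2][2] + B[2][1] = -5 + 9 = 4) = 3 (attained at k = 0)
  C[2][2] = min over k of (A[2][0] + B[0][2] = 4 + -4 = 0, A[2][1] + B[1][2] = 6 + 3 = 9, A[2][2] + B[2][2] = -5 + 10 = 5) = 0 (attained at k = 0)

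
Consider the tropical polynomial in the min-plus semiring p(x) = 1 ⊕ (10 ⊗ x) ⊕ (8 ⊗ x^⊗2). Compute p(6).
p(6) = 1

A tropical monomial a ⊗ x^⊗i evaluates to a + i · x. Evaluating each term at x = 6:
  Term 0 contributes 1 + 0 · 6 = 1
  Term 1 contributes 10 + 1 · 6 = 16
  Term 2 contributes 8 + 2 · 6 = 20
p(6) = ⊕ of these = min[1, 16, 20] = 1.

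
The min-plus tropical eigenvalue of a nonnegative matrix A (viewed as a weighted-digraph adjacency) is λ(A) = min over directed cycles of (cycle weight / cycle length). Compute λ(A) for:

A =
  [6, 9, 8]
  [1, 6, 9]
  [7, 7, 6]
λ(A) = 5

Enumerate directed cycles and compute their means (weight / length). Sample:
  cycle 0 → 0: weight = 6, length = 1, mean = 6/1 ≈ 6.000
  cycle 1 → 1: weight = 6, length = 1, mean = 6/1 ≈ 6.000
  cycle 2 → 2: weight = 6, length = 1, mean = 6/1 ≈ 6.000
  cycle 0 → 1 → 0: weight = 10, length = 2, mean = 10/2 ≈ 5.000
  cycle 0 → 2 → 0: weight = 15, length = 2, mean = 15/2 ≈ 7.500
  cycle 1 → 0 → 1: weight = 10, length = 2, mean = 10/2 ≈ 5.000
Minimum mean = 5.000, attained e.g. along the cycle 0 → 1 → 0 with weight 10 and length 2. So λ(A) = 10/2 = 5.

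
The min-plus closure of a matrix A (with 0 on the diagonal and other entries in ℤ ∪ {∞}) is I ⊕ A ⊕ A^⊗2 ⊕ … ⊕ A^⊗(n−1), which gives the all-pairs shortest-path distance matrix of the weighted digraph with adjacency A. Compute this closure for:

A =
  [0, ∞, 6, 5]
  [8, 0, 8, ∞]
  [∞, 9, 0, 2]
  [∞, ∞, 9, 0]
Closure =
  [0, 15, 6, 5]
  [8, 0, 8, 10]
  [17, 9, 0, 2]
  [26, 18, 9, 0]

This is the Floyd-Warshall all-pairs shortest-path computation. For each intermediate vertex k = 0, 1, …, 3, update dist[i][j] ← min(dist[i][j], dist[i][k] + dist[k][j]). The final matrix gives, for each (i, j), the minimum total weight of any directed path from i to j (possibly empty when i = j).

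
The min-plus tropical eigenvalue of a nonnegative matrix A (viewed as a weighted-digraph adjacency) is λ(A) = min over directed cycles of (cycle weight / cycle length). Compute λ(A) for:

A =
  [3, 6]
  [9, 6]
λ(A) = 3

Enumerate directed cycles and compute their means (weight / length). Sample:
  cycle 0 → 0: weight = 3, length = 1, mean = 3/1 ≈ 3.000
  cycle 1 → 1: weight = 6, length = 1, mean = 6/1 ≈ 6.000
  cycle 0 → 1 → 0: weight = 15, length = 2, mean = 15/2 ≈ 7.500
  cycle 1 → 0 → 1: weight = 15, length = 2, mean = 15/2 ≈ 7.500
Minimum mean = 3.000, attained e.g. along the cycle 0 → 0 with weight 3 and length 1. So λ(A) = 3/1 = 3.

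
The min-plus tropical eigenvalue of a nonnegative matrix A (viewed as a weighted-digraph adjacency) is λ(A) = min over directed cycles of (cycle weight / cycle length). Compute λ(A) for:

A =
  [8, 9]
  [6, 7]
λ(A) = 7

Enumerate directed cycles and compute their means (weight / length). Sample:
  cycle 0 → 0: weight = 8, length = 1, mean = 8/1 ≈ 8.000
  cycle 1 → 1: weight = 7, length = 1, mean = 7/1 ≈ 7.000
  cycle 0 → 1 → 0: weight = 15, length = 2, mean = 15/2 ≈ 7.500
  cycle 1 → 0 → 1: weight = 15, length = 2, mean = 15/2 ≈ 7.500
Minimum mean = 7.000, attained e.g. along the cycle 1 → 1 with weight 7 and length 1. So λ(A) = 7/1 = 7.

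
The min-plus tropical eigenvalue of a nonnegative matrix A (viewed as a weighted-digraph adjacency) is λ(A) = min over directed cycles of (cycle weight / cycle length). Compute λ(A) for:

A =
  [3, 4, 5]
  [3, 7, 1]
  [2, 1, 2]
λ(A) = 1

Enumerate directed cycles and compute their means (weight / length). Sample:
  cycle 0 → 0: weight = 3, length = 1, mean = 3/1 ≈ 3.000
  cycle 1 → 1: weight = 7, length = 1, mean = 7/1 ≈ 7.000
  cycle 2 → 2: weight = 2, length = 1, mean = 2/1 ≈ 2.000
  cycle 0 → 1 → 0: weight = 7, length = 2, mean = 7/2 ≈ 3.500
  cycle 0 → 2 → 0: weight = 7, length = 2, mean = 7/2 ≈ 3.500
  cycle 1 → 0 → 1: weight = 7, length = 2, mean = 7/2 ≈ 3.500
Minimum mean = 1.000, attained e.g. along the cycle 1 → 2 → 1 with weight 2 and length 2. So λ(A) = 2/2 = 1.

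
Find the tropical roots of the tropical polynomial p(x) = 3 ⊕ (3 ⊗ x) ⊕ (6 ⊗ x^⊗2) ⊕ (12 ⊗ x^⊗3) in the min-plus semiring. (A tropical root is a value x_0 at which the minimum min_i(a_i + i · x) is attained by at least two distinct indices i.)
Roots: {-6, -3, 0}

Each tropical root is a break point of the lower envelope of the lines y = a_i + i · x (there are 4 lines, with slopes 0, 1, ..., 3). Only the lines that attain the minimum somewhere contribute to roots; other lines are dominated. Here the surviving (envelope) indices are i = 3, i = 2, i = 1, i = 0.
Intersections between consecutive envelope lines give the roots: for adjacent envelope indices i < j the intersection is x = (a_i − a_j) / (j − i). Reading off the sorted break points: {-6, -3, 0}.
Verification: at each break x_0, at least two indices attain the minimum of min_i(a_i + i · x_0).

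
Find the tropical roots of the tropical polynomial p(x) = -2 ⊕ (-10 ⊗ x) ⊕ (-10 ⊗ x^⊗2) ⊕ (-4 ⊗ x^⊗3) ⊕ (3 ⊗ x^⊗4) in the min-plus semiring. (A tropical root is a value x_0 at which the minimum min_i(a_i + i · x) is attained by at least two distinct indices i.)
Roots: {-7, -6, 0, 8}

Each tropical root is a break point of the lower envelope of the lines y = a_i + i · x (there are 5 lines, with slopes 0, 1, ..., 4). Only the lines that attain the minimum somewhere contribute to roots; other lines are dominated. Here the surviving (envelope) indices are i = 4, i = 3, i = 2, i = 1, i = 0.
Intersections between consecutive envelope lines give the roots: for adjacent envelope indices i < j the intersection is x = (a_i − a_j) / (j − i). Reading off the sorted break points: {-7, -6, 0, 8}.
Verification: at each break x_0, at least two indices attain the minimum of min_i(a_i + i · x_0).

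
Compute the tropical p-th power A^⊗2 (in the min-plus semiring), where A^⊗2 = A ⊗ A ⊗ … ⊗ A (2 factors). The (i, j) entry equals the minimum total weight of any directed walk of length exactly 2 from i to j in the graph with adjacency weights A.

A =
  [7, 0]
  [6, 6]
A^⊗2 =
  [6, 6]
  [12, 6]

Each entry (A^⊗2)_ij equals the minimum over all length-2 walks i = v_0 → v_1 → … → v_2 = j of Σ_t A[v_t][v_{t+1}]. For example, for (i, j) = (0, 1) we minimise over 2 possible intermediate vertex sequences; the minimum is 6, attained along the walk 0 → 1 → 1.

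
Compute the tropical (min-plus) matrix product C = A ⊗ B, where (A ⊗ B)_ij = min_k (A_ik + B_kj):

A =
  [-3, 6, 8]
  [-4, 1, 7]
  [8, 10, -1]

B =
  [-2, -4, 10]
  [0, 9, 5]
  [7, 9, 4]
A ⊗ B =
  [-5, -7, 7]
  [-6, -8, 6]
  [6, 4, 3]

Apply the min-plus product entry-by-entry:
  C[0][0] = min over k of (A[0][0] + B[0][0] = -3 + -2 = -5, A[0][1] + B[1][0] = 6 + 0 = 6, A[0][2] + B[2][0] = 8 + 7 = 15) = -5 (attained at k = 0)
  C[0][1] = min over k of (A[0][0] + B[0][1] = -3 + -4 = -7, A[0][1] + B[1][1] = 6 + 9 = 15, A[0][2] + B[2][1] = 8 + 9 = 17) = -7 (attained at k = 0)
  C[0][2] = min over k of (A[0][0] + B[0][2] = -3 + 10 = 7, A[0][1] + B[1][2] = 6 + 5 = 11, A[0][2] + B[2][2] = 8 + 4 = 12) = 7 (attained at k = 0)
  C[1][0] = min over k of (A[1][0] + B[0][0] = -4 + -2 = -6, A[1][1] + B[1][0] = 1 + 0 = 1, A[1][2] + B[2][0] = 7 + 7 = 14) = -6 (attained at k = 0)
  C[1][1] = min over k of (A[1][0] + B[0][1] = -4 + -4 = -8, A[1][1] + B[1][1] = 1 + 9 = 10, A[1][2] + B[2][1] = 7 + 9 = 16) = -8 (attained at k = 0)
  C[1][2] = min over k of (A[1][0] + B[0][2] = -4 + 10 = 6, A[1][1] + B[1][2] = 1 + 5 = 6, A[1][2] + B[2][2] = 7 + 4 = 11) = 6 (attained at k = 0)
  C[2][0] = min over k of (A[2][0] + B[0][0] = 8 + -2 = 6, A[2][1] + B[1][0] = 10 + 0 = 10, A[2][2] + B[2][0] = -1 + 7 = 6) = 6 (attained at k = 0)
  C[2][1] = min over k of (A[2][0] + B[0][1] = 8 + -4 = 4, A[2][1] + B[1][1] = 10 + 9 = 19, A[2][2] + B[2][1] = -1 + 9 = 8) = 4 (attained at k = 0)
  C[2][2] = min over k of (A[2][0] + B[0][2] = 8 + 10 = 18, A[2][1] + B[1][2] = 10 + 5 = 15, A[2][2] + B[2][2] = -1 + 4 = 3) = 3 (attained at k = 2)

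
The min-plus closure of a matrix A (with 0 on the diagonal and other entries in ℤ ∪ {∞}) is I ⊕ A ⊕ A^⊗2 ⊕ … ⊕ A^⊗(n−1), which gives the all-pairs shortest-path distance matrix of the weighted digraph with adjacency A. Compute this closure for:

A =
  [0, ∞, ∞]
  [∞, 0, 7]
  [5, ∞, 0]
Closure =
  [0, ∞, ∞]
  [12, 0, 7]
  [5, ∞, 0]

This is the Floyd-Warshall all-pairs shortest-path computation. For each intermediate vertex k = 0, 1, …, 2, update dist[i][j] ← min(dist[i][j], dist[i][k] + dist[k][j]). The final matrix gives, for each (i, j), the minimum total weight of any directed path from i to j (possibly empty when i = j).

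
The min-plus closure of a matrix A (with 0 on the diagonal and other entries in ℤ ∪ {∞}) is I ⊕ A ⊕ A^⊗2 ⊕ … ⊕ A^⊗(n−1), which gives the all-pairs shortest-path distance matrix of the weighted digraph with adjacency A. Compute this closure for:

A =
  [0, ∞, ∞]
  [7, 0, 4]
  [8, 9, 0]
Closure =
  [0, ∞, ∞]
  [7, 0, 4]
  [8, 9, 0]

This is the Floyd-Warshall all-pairs shortest-path computation. For each intermediate vertex k = 0, 1, …, 2, update dist[i][j] ← min(dist[i][j], dist[i][k] + dist[k][j]). The final matrix gives, for each (i, j), the minimum total weight of any directed path from i to j (possibly empty when i = j).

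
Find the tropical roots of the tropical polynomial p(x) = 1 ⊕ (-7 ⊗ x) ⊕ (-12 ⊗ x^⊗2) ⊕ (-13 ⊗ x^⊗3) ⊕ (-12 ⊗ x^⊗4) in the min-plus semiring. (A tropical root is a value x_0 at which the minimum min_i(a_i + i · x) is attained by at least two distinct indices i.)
Roots: {-1, 1, 5, 8}

Each tropical root is a break point of the lower envelope of the lines y = a_i + i · x (there are 5 lines, with slopes 0, 1, ..., 4). Only the lines that attain the minimum somewhere contribute to roots; other lines are dominated. Here the surviving (envelope) indices are i = 4, i = 3, i = 2, i = 1, i = 0.
Intersections between consecutive envelope lines give the roots: for adjacent envelope indices i < j the intersection is x = (a_i − a_j) / (j − i). Reading off the sorted break points: {-1, 1, 5, 8}.
Verification: at each break x_0, at least two indices attain the minimum of min_i(a_i + i · x_0).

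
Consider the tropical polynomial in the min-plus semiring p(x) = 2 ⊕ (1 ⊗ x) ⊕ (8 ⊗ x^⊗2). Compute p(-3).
p(-3) = -2

A tropical monomial a ⊗ x^⊗i evaluates to a + i · x. Evaluating each term at x = -3:
  Term 0 contributes 2 + 0 · -3 = 2
  Term 1 contributes 1 + 1 · -3 = -2
  Term 2 contributes 8 + 2 · -3 = 2
p(-3) = ⊕ of these = min[2, -2, 2] = -2.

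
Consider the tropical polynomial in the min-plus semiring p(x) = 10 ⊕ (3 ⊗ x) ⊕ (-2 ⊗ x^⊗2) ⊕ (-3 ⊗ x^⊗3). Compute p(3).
p(3) = 4

A tropical monomial a ⊗ x^⊗i evaluates to a + i · x. Evaluating each term at x = 3:
  Term 0 contributes 10 + 0 · 3 = 10
  Term 1 contributes 3 + 1 · 3 = 6
  Term 2 contributes -2 + 2 · 3 = 4
  Term 3 contributes -3 + 3 · 3 = 6
p(3) = ⊕ of these = min[10, 6, 4, 6] = 4.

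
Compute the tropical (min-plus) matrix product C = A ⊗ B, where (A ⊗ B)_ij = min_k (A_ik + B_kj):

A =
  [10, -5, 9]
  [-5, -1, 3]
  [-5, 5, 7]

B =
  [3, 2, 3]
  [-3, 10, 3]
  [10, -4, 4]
A ⊗ B =
  [-8, 5, -2]
  [-4, -3, -2]
  [-2, -3, -2]

Apply the min-plus product entry-by-entry:
  C[0][0] = min over k of (A[0][0] + B[0][0] = 10 + 3 = 13, A[0][1] + B[1][0] = -5 + -3 = -8, A[0][2] + B[2][0] = 9 + 10 = 19) = -8 (attained at k = 1)
  C[0][1] = min over k of (A[0][0] + B[0][1] = 10 + 2 = 12, A[0][1] + B[1][1] = -5 + 10 = 5, A[0][2] + B[2][1] = 9 + -4 = 5) = 5 (attained at k = 1)
  C[0][2] = min over k of (A[0][0] + B[0][2] = 10 + 3 = 13, A[0][1] + B[1][2] = -5 + 3 = -2, A[0][2] + B[2][2] = 9 + 4 = 13) = -2 (attained at k = 1)
  C[1][0] = min over k of (A[1][0] + B[0][0] = -5 + 3 = -2, A[1][1] + B[1][0] = -1 + -3 = -4, A[1][2] + B[2][0] = 3 + 10 = 13) = -4 (attained at k = 1)
  C[1][1] = min over k of (A[1][0] + B[0][1] = -5 + 2 = -3, A[1][1] + B[1][1] = -1 + 10 = 9, A[1][2] + B[2][1] = 3 + -4 = -1) = -3 (attained at k = 0)
  C[1][2] = min over k of (A[1][0] + B[0][2] = -5 + 3 = -2, A[1][1] + B[1][2] = -1 + 3 = 2, A[1][2] + B[2][2] = 3 + 4 = 7) = -2 (attained at k = 0)
  C[2][0] = min over k of (A[2][0] + B[0][0] = -5 + 3 = -2, A[2][1] + B[1][0] = 5 + -3 = 2, A[2][2] + B[2][0] = 7 + 10 = 17) = -2 (attained at k = 0)
  C[2][1] = min over k of (A[2][0] + B[0][1] = -5 + 2 = -3, A[2][1] + B[1][1] = 5 + 10 = 15, A[2][2] + B[2][1] = 7 + -4 = 3) = -3 (attained at k = 0)
  C[2][2] = min over k of (A[2][0] + B[0][2] = -5 + 3 = -2, A[2][1] + B[1][2] = 5 + 3 = 8, A[2][2] + B[2][2] = 7 + 4 = 11) = -2 (attained at k = 0)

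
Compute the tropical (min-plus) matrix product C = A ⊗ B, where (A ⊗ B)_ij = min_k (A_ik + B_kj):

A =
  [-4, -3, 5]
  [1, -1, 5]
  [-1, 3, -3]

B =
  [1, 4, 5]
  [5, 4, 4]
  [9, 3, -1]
A ⊗ B =
  [-3, 0, 1]
  [2, 3, 3]
  [0, 0, -4]

Apply the min-plus product entry-by-entry:
  C[0][0] = min over k of (A[0][0] + B[0][0] = -4 + 1 = -3, A[0][1] + B[1][0] = -3 + 5 = 2, A[0][2] + B[2][0] = 5 + 9 = 14) = -3 (attained at k = 0)
  C[0][1] = min over k of (A[0][0] + B[0][1] = -4 + 4 = 0, A[0][1] + B[1][1] = -3 + 4 = 1, A[0][2] + B[2][1] = 5 + 3 = 8) = 0 (attained at k = 0)
  C[0][2] = min over k of (A[0][0] + B[0][2] = -4 + 5 = 1, A[0][1] + B[1][2] = -3 + 4 = 1, A[0][2] + B[2][2] = 5 + -1 = 4) = 1 (attained at k = 0)
  C[1][0] = min over k of (A[1][0] + B[0][0] = 1 + 1 = 2, A[1][1] + B[1][0] = -1 + 5 = 4, A[1][2] + B[2][0] = 5 + 9 = 14) = 2 (attained at k = 0)
  C[1][1] = min over k of (A[1][0] + B[0][1] = 1 + 4 = 5, A[1][1] + B[1][1] = -1 + 4 = 3, A[1][2] + B[2][1] = 5 + 3 = 8) = 3 (attained at k = 1)
  C[1][2] = min over k of (A[1][0] + B[0][2] = 1 + 5 = 6, A[1][1] + B[1][2] = -1 + 4 = 3, A[1][2] + B[2][2] = 5 + -1 = 4) = 3 (attained at k = 1)
  C[2][0] = min over k of (A[2][0] + B[0][0] = -1 + 1 = 0, A[2][1] + B[1][0] = 3 + 5 = 8, A[2][2] + B[2][0] = -3 + 9 = 6) = 0 (attained at k = 0)
  C[2][1] = min over k of (A[2][0] + B[0][1] = -1 + 4 = 3, A[2][1] + B[1][1] = 3 + 4 = 7, A[2][2] + B[2][1] = -3 + 3 = 0) = 0 (attained at k = 2)
  C[2][2] = min over k of (A[2][0] + B[0][2] = -1 + 5 = 4, A[2][1] + B[1][2] = 3 + 4 = 7, A[2][2] + B[2][2] = -3 + -1 = -4) = -4 (attained at k = 2)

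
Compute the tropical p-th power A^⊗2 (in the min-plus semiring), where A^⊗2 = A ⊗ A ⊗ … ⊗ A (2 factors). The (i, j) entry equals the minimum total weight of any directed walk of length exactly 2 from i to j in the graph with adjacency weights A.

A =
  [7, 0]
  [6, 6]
A^⊗2 =
  [6, 6]
  [12, 6]

Each entry (A^⊗2)_ij equals the minimum over all length-2 walks i = v_0 → v_1 → … → v_2 = j of Σ_t A[v_t][v_{t+1}]. For example, for (i, j) = (0, 1) we minimise over 2 possible intermediate vertex sequences; the minimum is 6, attained along the walk 0 → 1 → 1.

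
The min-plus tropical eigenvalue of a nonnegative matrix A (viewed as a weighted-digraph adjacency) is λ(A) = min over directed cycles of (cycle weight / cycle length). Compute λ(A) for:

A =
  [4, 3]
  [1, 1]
λ(A) = 1

Enumerate directed cycles and compute their means (weight / length). Sample:
  cycle 0 → 0: weight = 4, length = 1, mean = 4/1 ≈ 4.000
  cycle 1 → 1: weight = 1, length = 1, mean = 1/1 ≈ 1.000
  cycle 0 → 1 → 0: weight = 4, length = 2, mean = 4/2 ≈ 2.000
  cycle 1 → 0 → 1: weight = 4, length = 2, mean = 4/2 ≈ 2.000
Minimum mean = 1.000, attained e.g. along the cycle 1 → 1 with weight 1 and length 1. So λ(A) = 1/1 = 1.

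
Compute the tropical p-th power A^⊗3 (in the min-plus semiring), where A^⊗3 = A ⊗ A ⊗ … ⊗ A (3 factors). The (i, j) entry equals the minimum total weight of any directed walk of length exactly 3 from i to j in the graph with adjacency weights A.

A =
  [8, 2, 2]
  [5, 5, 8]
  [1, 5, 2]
A^⊗3 =
  [5, 5, 5]
  [8, 11, 9]
  [4, 5, 5]

Each entry (A^⊗3)_ij equals the minimum over all length-3 walks i = v_0 → v_1 → … → v_3 = j of Σ_t A[v_t][v_{t+1}]. For example, for (i, j) = (0, 2) we minimise over 9 possible intermediate vertex sequences; the minimum is 5, attained along the walk 0 → 2 → 0 → 2.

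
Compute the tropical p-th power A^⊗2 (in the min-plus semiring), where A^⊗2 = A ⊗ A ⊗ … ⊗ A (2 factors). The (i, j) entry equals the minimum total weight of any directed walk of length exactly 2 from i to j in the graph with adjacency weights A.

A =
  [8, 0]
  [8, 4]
A^⊗2 =
  [8, 4]
  [12, 8]

Each entry (A^⊗2)_ij equals the minimum over all length-2 walks i = v_0 → v_1 → … → v_2 = j of Σ_t A[v_t][v_{t+1}]. For example, for (i, j) = (0, 1) we minimise over 2 possible intermediate vertex sequences; the minimum is 4, attained along the walk 0 → 1 → 1.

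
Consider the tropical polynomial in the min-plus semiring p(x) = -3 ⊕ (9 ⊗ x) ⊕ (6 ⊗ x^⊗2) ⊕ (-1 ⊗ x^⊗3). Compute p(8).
p(8) = -3

A tropical monomial a ⊗ x^⊗i evaluates to a + i · x. Evaluating each term at x = 8:
  Term 0 contributes -3 + 0 · 8 = -3
  Term 1 contributes 9 + 1 · 8 = 17
  Term 2 contributes 6 + 2 · 8 = 22
  Term 3 contributes -1 + 3 · 8 = 23
p(8) = ⊕ of these = min[-3, 17, 22, 23] = -3.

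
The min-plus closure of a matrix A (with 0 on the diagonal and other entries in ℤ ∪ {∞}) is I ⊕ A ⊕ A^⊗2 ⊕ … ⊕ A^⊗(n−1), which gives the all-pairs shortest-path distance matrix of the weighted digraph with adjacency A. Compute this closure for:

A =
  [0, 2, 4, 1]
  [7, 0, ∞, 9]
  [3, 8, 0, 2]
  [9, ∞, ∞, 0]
Closure =
  [0, 2, 4, 1]
  [7, 0, 11, 8]
  [3, 5, 0, 2]
  [9, 11, 13, 0]

This is the Floyd-Warshall all-pairs shortest-path computation. For each intermediate vertex k = 0, 1, …, 3, update dist[i][j] ← min(dist[i][j], dist[i][k] + dist[k][j]). The final matrix gives, for each (i, j), the minimum total weight of any directed path from i to j (possibly empty when i = j).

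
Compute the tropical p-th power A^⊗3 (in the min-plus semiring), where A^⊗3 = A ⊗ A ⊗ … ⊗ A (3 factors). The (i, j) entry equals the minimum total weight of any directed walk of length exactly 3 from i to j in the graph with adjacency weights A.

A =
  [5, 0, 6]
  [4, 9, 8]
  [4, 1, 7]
A^⊗3 =
  [9, 4, 10]
  [8, 9, 12]
  [8, 5, 11]

Each entry (A^⊗3)_ij equals the minimum over all length-3 walks i = v_0 → v_1 → … → v_3 = j of Σ_t A[v_t][v_{t+1}]. For example, for (i, j) = (0, 2) we minimise over 9 possible intermediate vertex sequences; the minimum is 10, attained along the walk 0 → 1 → 0 → 2.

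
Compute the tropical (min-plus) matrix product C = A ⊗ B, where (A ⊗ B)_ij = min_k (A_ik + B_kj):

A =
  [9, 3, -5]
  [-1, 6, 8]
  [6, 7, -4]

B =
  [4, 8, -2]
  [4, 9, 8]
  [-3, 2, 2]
A ⊗ B =
  [-8, -3, -3]
  [3, 7, -3]
  [-7, -2, -2]

Apply the min-plus product entry-by-entry:
  C[0][0] = min over k of (A[0][0] + B[0][0] = 9 + 4 = 13, A[0][1] + B[1][0] = 3 + 4 = 7, A[0][2] + B[2][0] = -5 + -3 = -8) = -8 (attained at k = 2)
  C[0][1] = min over k of (A[0][0] + B[0][1] = 9 + 8 = 17, A[0][1] + B[1][1] = 3 + 9 = 12, A[0][2] + B[2][1] = -5 + 2 = -3) = -3 (attained at k = 2)
  C[0][2] = min over k of (A[0][0] + B[0][2] = 9 + -2 = 7, A[0][1] + B[1][2] = 3 + 8 = 11, A[0][2] + B[2][2] = -5 + 2 = -3) = -3 (attained at k = 2)
  C[1][0] = min over k of (A[1][0] + B[0][0] = -1 + 4 = 3, A[1][1] + B[1][0] = 6 + 4 = 10, A[1][2] + B[2][0] = 8 + -3 = 5) = 3 (attained at k = 0)
  C[1][1] = min over k of (A[1][0] + B[0][1] = -1 + 8 = 7, A[1][1] + B[1][1] = 6 + 9 = 15, A[1][2] + B[2][1] = 8 + 2 = 10) = 7 (attained at k = 0)
  C[1][2] = min over k of (A[1][0] + B[0][2] = -1 + -2 = -3, A[1][1] + B[1][2] = 6 + 8 = 14, A[1][2] + B[2][2] = 8 + 2 = 10) = -3 (attained at k = 0)
  C[2][0] = min over k of (A[2][0] + B[0][0] = 6 + 4 = 10, A[2][1] + B[1][0] = 7 + 4 = 11, A[2][2] + B[2][0] = -4 + -3 = -7) = -7 (attained at k = 2)
  C[2][1] = min over k of (A[2][0] + B[0][1] = 6 + 8 = 14, A[2][1] + B[1][1] = 7 + 9 = 16, A[2][2] + B[2][1] = -4 + 2 = -2) = -2 (attained at k = 2)
  C[2][2] = min over k of (A[2][0] + B[0][2] = 6 + -2 = 4, A[2][1] + B[1][2] = 7 + 8 = 15, A[2][2] + B[2][2] = -4 + 2 = -2) = -2 (attained at k = 2)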